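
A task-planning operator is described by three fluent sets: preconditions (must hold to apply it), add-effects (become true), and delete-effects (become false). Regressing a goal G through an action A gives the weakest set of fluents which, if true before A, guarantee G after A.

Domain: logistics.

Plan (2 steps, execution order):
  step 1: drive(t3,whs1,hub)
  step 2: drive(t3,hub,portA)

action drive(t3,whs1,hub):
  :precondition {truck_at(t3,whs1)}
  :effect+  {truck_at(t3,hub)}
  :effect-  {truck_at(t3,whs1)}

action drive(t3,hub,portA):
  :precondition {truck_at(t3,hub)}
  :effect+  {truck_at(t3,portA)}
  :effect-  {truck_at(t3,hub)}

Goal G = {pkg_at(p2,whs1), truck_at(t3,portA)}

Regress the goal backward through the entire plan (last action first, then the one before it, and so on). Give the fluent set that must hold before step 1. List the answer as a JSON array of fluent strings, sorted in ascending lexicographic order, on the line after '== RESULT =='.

Regress step by step:
  through step 2 (drive(t3,hub,portA)): drop {truck_at(t3,portA)}, keep {pkg_at(p2,whs1)}, require {truck_at(t3,hub)}
    → {pkg_at(p2,whs1), truck_at(t3,hub)}
  through step 1 (drive(t3,whs1,hub)): drop {truck_at(t3,hub)}, keep {pkg_at(p2,whs1)}, require {truck_at(t3,whs1)}
    → {pkg_at(p2,whs1), truck_at(t3,whs1)}

== RESULT ==
["pkg_at(p2,whs1)", "truck_at(t3,whs1)"]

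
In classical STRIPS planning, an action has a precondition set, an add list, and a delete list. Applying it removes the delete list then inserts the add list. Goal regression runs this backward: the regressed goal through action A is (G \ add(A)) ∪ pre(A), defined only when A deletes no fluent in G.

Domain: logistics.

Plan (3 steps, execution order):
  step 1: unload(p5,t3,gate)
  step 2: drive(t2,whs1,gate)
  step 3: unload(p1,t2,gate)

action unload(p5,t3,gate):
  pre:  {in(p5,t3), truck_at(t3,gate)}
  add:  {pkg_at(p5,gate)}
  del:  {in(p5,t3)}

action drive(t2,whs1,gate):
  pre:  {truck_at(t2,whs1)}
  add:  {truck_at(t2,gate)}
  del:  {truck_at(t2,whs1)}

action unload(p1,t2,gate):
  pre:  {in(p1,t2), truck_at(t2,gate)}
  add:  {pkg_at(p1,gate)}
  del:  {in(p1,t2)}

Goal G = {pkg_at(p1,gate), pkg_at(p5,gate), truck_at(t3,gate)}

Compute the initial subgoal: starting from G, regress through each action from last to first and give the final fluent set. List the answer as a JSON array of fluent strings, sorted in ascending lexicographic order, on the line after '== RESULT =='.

Regress step by step:
  through step 3 (unload(p1,t2,gate)): drop {pkg_at(p1,gate)}, keep {pkg_at(p5,gate), truck_at(t3,gate)}, require {in(p1,t2), truck_at(t2,gate)}
    → {in(p1,t2), pkg_at(p5,gate), truck_at(t2,gate), truck_at(t3,gate)}
  through step 2 (drive(t2,whs1,gate)): drop {truck_at(t2,gate)}, keep {in(p1,t2), pkg_at(p5,gate), truck_at(t3,gate)}, require {truck_at(t2,whs1)}
    → {in(p1,t2), pkg_at(p5,gate), truck_at(t2,whs1), truck_at(t3,gate)}
  through step 1 (unload(p5,t3,gate)): drop {pkg_at(p5,gate)}, keep {in(p1,t2), truck_at(t2,whs1), truck_at(t3,gate)}, require {in(p5,t3), truck_at(t3,gate)}
    → {in(p1,t2), in(p5,t3), truck_at(t2,whs1), truck_at(t3,gate)}

== RESULT ==
["in(p1,t2)", "in(p5,t3)", "truck_at(t2,whs1)", "truck_at(t3,gate)"]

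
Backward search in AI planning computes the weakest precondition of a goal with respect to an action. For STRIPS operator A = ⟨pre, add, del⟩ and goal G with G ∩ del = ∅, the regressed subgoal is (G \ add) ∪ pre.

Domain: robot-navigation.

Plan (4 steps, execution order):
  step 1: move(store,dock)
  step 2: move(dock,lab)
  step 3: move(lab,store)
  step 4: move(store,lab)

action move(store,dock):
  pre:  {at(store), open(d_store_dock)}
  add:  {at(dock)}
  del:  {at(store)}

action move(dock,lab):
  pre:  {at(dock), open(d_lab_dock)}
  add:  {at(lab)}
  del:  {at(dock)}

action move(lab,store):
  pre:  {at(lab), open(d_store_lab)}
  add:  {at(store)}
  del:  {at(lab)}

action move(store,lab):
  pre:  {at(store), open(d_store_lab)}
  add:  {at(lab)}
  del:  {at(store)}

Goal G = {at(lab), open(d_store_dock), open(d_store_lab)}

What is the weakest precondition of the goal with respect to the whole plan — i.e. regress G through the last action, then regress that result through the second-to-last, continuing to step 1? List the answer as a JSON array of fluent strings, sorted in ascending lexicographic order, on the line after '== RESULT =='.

Work backward from the goal:
  through step 4 (move(store,lab)): drop {at(lab)}, keep {open(d_store_dock), open(d_store_lab)}, require {at(store), open(d_store_lab)}
    → {at(store), open(d_store_dock), open(d_store_lab)}
  through step 3 (move(lab,store)): drop {at(store)}, keep {open(d_store_dock), open(d_store_lab)}, require {at(lab), open(d_store_lab)}
    → {at(lab), open(d_store_dock), open(d_store_lab)}
  through step 2 (move(dock,lab)): drop {at(lab)}, keep {open(d_store_dock), open(d_store_lab)}, require {at(dock), open(d_lab_dock)}
    → {at(dock), open(d_lab_dock), open(d_store_dock), open(d_store_lab)}
  through step 1 (move(store,dock)): drop {at(dock)}, keep {open(d_lab_dock), open(d_store_dock), open(d_store_lab)}, require {at(store), open(d_store_dock)}
    → {at(store), open(d_lab_dock), open(d_store_dock), open(d_store_lab)}

== RESULT ==
["at(store)", "open(d_lab_dock)", "open(d_store_dock)", "open(d_store_lab)"]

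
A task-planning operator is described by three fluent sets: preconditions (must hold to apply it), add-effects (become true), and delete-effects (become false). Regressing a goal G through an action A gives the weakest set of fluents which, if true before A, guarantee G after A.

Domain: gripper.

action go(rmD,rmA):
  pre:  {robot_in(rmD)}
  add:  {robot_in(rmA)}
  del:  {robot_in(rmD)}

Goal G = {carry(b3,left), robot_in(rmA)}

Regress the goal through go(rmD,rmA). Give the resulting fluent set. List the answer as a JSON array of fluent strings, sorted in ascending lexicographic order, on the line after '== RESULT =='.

Compute (G \ add) ∪ pre:
  G ∩ del = {}  (empty — regression defined)
  G \ add = {carry(b3,left), robot_in(rmA)} \ {robot_in(rmA)} = {carry(b3,left)}
  ∪ pre   = {carry(b3,left)} ∪ {robot_in(rmD)}
          = {carry(b3,left), robot_in(rmD)}

== RESULT ==
["carry(b3,left)", "robot_in(rmD)"]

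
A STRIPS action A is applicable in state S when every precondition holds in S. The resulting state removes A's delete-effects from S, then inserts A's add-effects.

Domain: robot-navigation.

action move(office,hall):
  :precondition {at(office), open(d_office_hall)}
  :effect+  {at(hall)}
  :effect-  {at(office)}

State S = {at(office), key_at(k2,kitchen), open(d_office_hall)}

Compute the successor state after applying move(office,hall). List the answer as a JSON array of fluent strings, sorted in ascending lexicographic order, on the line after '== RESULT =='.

Compute (S \ del) ∪ add:
  pre ⊆ S: {at(office), open(d_office_hall)} ⊆ S  — applicable
  S \ del = {key_at(k2,kitchen), open(d_office_hall)}
  ∪ add   = {at(hall), key_at(k2,kitchen), open(d_office_hall)}

== RESULT ==
["at(hall)", "key_at(k2,kitchen)", "open(d_office_hall)"]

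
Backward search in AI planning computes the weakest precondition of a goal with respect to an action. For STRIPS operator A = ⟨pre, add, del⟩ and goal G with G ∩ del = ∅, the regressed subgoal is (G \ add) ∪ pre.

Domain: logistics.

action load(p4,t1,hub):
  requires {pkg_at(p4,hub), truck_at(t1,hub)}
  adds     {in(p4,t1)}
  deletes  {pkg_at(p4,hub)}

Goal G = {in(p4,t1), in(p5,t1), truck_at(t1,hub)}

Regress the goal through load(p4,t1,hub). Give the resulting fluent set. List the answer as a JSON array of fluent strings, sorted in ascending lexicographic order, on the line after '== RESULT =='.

Regress:
  G ∩ del = {}  (empty — regression defined)
  G \ add = {in(p4,t1), in(p5,t1), truck_at(t1,hub)} \ {in(p4,t1)} = {in(p5,t1), truck_at(t1,hub)}
  ∪ pre   = {in(p5,t1), truck_at(t1,hub)} ∪ {pkg_at(p4,hub), truck_at(t1,hub)}
          = {in(p5,t1), pkg_at(p4,hub), truck_at(t1,hub)}

== RESULT ==
["in(p5,t1)", "pkg_at(p4,hub)", "truck_at(t1,hub)"]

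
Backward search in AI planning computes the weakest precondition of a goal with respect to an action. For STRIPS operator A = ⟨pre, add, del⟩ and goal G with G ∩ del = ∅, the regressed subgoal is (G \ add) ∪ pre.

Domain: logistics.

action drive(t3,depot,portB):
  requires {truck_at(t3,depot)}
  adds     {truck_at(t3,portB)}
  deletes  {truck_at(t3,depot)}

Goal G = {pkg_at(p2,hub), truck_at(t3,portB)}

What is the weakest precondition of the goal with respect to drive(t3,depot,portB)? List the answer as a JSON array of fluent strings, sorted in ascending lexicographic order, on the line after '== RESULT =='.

Regress:
  G ∩ del = {}  (empty — regression defined)
  G \ add = {pkg_at(p2,hub), truck_at(t3,portB)} \ {truck_at(t3,portB)} = {pkg_at(p2,hub)}
  ∪ pre   = {pkg_at(p2,hub)} ∪ {truck_at(t3,depot)}
          = {pkg_at(p2,hub), truck_at(t3,depot)}

== RESULT ==
["pkg_at(p2,hub)", "truck_at(t3,depot)"]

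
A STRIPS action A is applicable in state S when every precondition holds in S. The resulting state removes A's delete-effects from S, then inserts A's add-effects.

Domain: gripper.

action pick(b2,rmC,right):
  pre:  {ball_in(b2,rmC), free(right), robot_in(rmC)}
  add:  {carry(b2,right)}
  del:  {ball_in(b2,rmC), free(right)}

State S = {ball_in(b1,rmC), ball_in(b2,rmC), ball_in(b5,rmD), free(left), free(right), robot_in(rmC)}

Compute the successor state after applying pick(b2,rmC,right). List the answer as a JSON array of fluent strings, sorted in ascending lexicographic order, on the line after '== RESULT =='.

Compute (S \ del) ∪ add:
  pre ⊆ S: {ball_in(b2,rmC), free(right), robot_in(rmC)} ⊆ S  — applicable
  S \ del = {ball_in(b1,rmC), ball_in(b5,rmD), free(left), robot_in(rmC)}
  ∪ add   = {ball_in(b1,rmC), ball_in(b5,rmD), carry(b2,right), free(left), robot_in(rmC)}

== RESULT ==
["ball_in(b1,rmC)", "ball_in(b5,rmD)", "carry(b2,right)", "free(left)", "robot_in(rmC)"]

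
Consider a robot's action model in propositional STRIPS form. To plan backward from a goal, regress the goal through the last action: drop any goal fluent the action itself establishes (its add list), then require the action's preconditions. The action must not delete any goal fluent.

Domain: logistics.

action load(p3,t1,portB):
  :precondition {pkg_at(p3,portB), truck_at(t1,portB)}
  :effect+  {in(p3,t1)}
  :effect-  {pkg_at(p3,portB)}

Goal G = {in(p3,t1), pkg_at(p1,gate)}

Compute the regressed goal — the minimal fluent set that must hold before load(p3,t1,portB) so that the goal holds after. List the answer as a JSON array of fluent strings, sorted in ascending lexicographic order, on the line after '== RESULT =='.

Regress:
  G ∩ del = {}  (empty — regression defined)
  G \ add = {in(p3,t1), pkg_at(p1,gate)} \ {in(p3,t1)} = {pkg_at(p1,gate)}
  ∪ pre   = {pkg_at(p1,gate)} ∪ {pkg_at(p3,portB), truck_at(t1,portB)}
          = {pkg_at(p1,gate), pkg_at(p3,portB), truck_at(t1,portB)}

== RESULT ==
["pkg_at(p1,gate)", "pkg_at(p3,portB)", "truck_at(t1,portB)"]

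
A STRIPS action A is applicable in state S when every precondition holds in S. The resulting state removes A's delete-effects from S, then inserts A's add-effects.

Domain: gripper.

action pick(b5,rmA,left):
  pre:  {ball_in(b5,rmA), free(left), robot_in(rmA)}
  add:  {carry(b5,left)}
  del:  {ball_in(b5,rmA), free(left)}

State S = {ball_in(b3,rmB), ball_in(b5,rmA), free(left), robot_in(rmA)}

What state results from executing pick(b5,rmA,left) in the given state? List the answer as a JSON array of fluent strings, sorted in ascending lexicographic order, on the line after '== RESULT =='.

Progress:
  pre ⊆ S: {ball_in(b5,rmA), free(left), robot_in(rmA)} ⊆ S  — applicable
  S \ del = {ball_in(b3,rmB), robot_in(rmA)}
  ∪ add   = {ball_in(b3,rmB), carry(b5,left), robot_in(rmA)}

== RESULT ==
["ball_in(b3,rmB)", "carry(b5,left)", "robot_in(rmA)"]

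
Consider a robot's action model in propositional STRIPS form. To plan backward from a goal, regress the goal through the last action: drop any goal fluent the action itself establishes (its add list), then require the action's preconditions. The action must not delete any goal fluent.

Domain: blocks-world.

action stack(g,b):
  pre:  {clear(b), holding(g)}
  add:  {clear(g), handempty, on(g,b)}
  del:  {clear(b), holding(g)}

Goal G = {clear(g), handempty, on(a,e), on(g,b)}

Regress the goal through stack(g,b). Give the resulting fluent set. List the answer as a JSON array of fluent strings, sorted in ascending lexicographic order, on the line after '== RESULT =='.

Compute (G \ add) ∪ pre:
  G ∩ del = {}  (empty — regression defined)
  G \ add = {clear(g), handempty, on(a,e), on(g,b)} \ {clear(g), handempty, on(g,b)} = {on(a,e)}
  ∪ pre   = {on(a,e)} ∪ {clear(b), holding(g)}
          = {clear(b), holding(g), on(a,e)}

== RESULT ==
["clear(b)", "holding(g)", "on(a,e)"]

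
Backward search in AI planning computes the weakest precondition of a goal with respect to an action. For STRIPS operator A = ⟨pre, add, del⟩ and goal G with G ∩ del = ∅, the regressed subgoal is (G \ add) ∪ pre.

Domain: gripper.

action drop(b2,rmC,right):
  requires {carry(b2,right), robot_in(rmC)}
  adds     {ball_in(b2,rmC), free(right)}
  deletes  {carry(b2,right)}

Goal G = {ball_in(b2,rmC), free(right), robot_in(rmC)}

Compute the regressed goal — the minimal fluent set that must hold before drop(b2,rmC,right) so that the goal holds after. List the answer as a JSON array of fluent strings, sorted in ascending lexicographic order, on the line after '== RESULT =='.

Regress:
  G ∩ del = {}  (empty — regression defined)
  G \ add = {ball_in(b2,rmC), free(right), robot_in(rmC)} \ {ball_in(b2,rmC), free(right)} = {robot_in(rmC)}
  ∪ pre   = {robot_in(rmC)} ∪ {carry(b2,right), robot_in(rmC)}
          = {carry(b2,right), robot_in(rmC)}

== RESULT ==
["carry(b2,right)", "robot_in(rmC)"]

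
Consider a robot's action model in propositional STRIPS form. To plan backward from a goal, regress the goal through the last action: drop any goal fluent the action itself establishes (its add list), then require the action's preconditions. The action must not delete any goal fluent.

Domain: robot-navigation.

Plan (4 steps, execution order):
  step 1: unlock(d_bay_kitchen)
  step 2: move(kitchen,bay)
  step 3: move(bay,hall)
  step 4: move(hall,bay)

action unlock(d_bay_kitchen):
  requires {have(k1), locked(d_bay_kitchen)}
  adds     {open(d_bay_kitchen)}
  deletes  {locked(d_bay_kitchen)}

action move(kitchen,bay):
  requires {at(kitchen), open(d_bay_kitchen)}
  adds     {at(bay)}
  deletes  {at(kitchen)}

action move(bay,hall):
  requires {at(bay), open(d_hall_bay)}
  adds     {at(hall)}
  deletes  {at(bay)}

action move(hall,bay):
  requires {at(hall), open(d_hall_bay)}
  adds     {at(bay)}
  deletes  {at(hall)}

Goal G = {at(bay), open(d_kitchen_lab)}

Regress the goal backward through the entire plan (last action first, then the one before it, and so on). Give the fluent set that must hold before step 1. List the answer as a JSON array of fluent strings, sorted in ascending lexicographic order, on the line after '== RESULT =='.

Work backward from the goal:
  through step 4 (move(hall,bay)): drop {at(bay)}, keep {open(d_kitchen_lab)}, require {at(hall), open(d_hall_bay)}
    → {at(hall), open(d_hall_bay), open(d_kitchen_lab)}
  through step 3 (move(bay,hall)): drop {at(hall)}, keep {open(d_hall_bay), open(d_kitchen_lab)}, require {at(bay), open(d_hall_bay)}
    → {at(bay), open(d_hall_bay), open(d_kitchen_lab)}
  through step 2 (move(kitchen,bay)): drop {at(bay)}, keep {open(d_hall_bay), open(d_kitchen_lab)}, require {at(kitchen), open(d_bay_kitchen)}
    → {at(kitchen), open(d_bay_kitchen), open(d_hall_bay), open(d_kitchen_lab)}
  through step 1 (unlock(d_bay_kitchen)): drop {open(d_bay_kitchen)}, keep {at(kitchen), open(d_hall_bay), open(d_kitchen_lab)}, require {have(k1), locked(d_bay_kitchen)}
    → {at(kitchen), have(k1), locked(d_bay_kitchen), open(d_hall_bay), open(d_kitchen_lab)}

== RESULT ==
["at(kitchen)", "have(k1)", "locked(d_bay_kitchen)", "open(d_hall_bay)", "open(d_kitchen_lab)"]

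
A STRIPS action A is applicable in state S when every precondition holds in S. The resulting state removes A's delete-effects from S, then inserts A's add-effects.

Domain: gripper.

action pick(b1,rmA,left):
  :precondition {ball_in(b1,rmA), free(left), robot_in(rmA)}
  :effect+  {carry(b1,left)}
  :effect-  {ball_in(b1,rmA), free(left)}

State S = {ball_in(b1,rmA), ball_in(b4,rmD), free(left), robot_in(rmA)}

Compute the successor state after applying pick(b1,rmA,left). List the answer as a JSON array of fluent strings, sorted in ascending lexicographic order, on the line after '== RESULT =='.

Compute (S \ del) ∪ add:
  pre ⊆ S: {ball_in(b1,rmA), free(left), robot_in(rmA)} ⊆ S  — applicable
  S \ del = {ball_in(b4,rmD), robot_in(rmA)}
  ∪ add   = {ball_in(b4,rmD), carry(b1,left), robot_in(rmA)}

== RESULT ==
["ball_in(b4,rmD)", "carry(b1,left)", "robot_in(rmA)"]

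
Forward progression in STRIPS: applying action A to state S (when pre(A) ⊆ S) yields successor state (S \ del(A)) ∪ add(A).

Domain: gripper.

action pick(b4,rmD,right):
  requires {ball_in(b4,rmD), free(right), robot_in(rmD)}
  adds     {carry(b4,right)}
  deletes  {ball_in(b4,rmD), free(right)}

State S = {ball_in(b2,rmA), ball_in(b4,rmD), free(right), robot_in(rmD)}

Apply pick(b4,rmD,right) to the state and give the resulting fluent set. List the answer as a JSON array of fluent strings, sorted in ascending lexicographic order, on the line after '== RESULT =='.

Compute (S \ del) ∪ add:
  pre ⊆ S: {ball_in(b4,rmD), free(right), robot_in(rmD)} ⊆ S  — applicable
  S \ del = {ball_in(b2,rmA), robot_in(rmD)}
  ∪ add   = {ball_in(b2,rmA), carry(b4,right), robot_in(rmD)}

== RESULT ==
["ball_in(b2,rmA)", "carry(b4,right)", "robot_in(rmD)"]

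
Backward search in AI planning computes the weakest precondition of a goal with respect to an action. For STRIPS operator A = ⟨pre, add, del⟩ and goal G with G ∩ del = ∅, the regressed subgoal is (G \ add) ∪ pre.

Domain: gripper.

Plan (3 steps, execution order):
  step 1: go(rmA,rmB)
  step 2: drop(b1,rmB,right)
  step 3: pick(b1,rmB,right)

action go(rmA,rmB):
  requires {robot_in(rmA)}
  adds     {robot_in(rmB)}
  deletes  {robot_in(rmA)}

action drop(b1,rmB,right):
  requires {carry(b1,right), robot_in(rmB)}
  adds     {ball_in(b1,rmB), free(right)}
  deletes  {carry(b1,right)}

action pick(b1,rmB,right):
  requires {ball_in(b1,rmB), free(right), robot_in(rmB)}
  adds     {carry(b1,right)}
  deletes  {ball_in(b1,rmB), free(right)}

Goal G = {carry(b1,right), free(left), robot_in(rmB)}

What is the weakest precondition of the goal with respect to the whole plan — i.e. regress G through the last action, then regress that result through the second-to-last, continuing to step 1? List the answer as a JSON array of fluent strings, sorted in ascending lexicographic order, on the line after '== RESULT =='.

Regress step by step:
  through step 3 (pick(b1,rmB,right)): drop {carry(b1,right)}, keep {free(left), robot_in(rmB)}, require {ball_in(b1,rmB), free(right), robot_in(rmB)}
    → {ball_in(b1,rmB), free(left), free(right), robot_in(rmB)}
  through step 2 (drop(b1,rmB,right)): drop {ball_in(b1,rmB), free(right)}, keep {free(left), robot_in(rmB)}, require {carry(b1,right), robot_in(rmB)}
    → {carry(b1,right), free(left), robot_in(rmB)}
  through step 1 (go(rmA,rmB)): drop {robot_in(rmB)}, keep {carry(b1,right), free(left)}, require {robot_in(rmA)}
    → {carry(b1,right), free(left), robot_in(rmA)}

== RESULT ==
["carry(b1,right)", "free(left)", "robot_in(rmA)"]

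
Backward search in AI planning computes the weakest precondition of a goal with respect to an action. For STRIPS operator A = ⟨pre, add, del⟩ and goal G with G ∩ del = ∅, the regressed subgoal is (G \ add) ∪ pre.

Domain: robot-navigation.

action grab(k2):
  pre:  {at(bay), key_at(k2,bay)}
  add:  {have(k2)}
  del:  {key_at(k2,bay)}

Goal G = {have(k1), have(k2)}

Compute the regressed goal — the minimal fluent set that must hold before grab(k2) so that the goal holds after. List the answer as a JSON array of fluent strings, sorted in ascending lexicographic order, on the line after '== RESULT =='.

Compute (G \ add) ∪ pre:
  G ∩ del = {}  (empty — regression defined)
  G \ add = {have(k1), have(k2)} \ {have(k2)} = {have(k1)}
  ∪ pre   = {have(k1)} ∪ {at(bay), key_at(k2,bay)}
          = {at(bay), have(k1), key_at(k2,bay)}

== RESULT ==
["at(bay)", "have(k1)", "key_at(k2,bay)"]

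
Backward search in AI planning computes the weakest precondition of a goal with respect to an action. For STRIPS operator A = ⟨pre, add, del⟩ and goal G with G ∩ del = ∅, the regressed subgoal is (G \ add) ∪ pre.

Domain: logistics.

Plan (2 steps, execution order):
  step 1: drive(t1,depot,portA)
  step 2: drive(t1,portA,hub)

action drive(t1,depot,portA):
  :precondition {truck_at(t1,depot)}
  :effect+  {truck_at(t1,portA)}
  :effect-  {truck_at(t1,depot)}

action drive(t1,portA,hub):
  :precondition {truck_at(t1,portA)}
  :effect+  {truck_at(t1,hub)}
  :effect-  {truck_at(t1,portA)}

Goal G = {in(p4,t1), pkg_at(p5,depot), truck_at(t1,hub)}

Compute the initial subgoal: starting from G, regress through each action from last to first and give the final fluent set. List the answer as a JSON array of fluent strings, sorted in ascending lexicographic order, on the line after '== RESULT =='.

Regress step by step:
  through step 2 (drive(t1,portA,hub)): drop {truck_at(t1,hub)}, keep {in(p4,t1), pkg_at(p5,depot)}, require {truck_at(t1,portA)}
    → {in(p4,t1), pkg_at(p5,depot), truck_at(t1,portA)}
  through step 1 (drive(t1,depot,portA)): drop {truck_at(t1,portA)}, keep {in(p4,t1), pkg_at(p5,depot)}, require {truck_at(t1,depot)}
    → {in(p4,t1), pkg_at(p5,depot), truck_at(t1,depot)}

== RESULT ==
["in(p4,t1)", "pkg_at(p5,depot)", "truck_at(t1,depot)"]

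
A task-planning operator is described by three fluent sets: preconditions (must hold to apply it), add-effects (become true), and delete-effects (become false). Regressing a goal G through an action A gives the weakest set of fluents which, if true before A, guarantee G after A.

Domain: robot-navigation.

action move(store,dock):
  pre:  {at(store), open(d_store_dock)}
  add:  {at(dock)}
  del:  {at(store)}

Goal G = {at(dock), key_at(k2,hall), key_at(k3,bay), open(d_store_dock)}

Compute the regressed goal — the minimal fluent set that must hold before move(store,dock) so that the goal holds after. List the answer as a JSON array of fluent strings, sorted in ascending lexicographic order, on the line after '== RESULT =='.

Regress:
  G ∩ del = {}  (empty — regression defined)
  G \ add = {at(dock), key_at(k2,hall), key_at(k3,bay), open(d_store_dock)} \ {at(dock)} = {key_at(k2,hall), key_at(k3,bay), open(d_store_dock)}
  ∪ pre   = {key_at(k2,hall), key_at(k3,bay), open(d_store_dock)} ∪ {at(store), open(d_store_dock)}
          = {at(store), key_at(k2,hall), key_at(k3,bay), open(d_store_dock)}

== RESULT ==
["at(store)", "key_at(k2,hall)", "key_at(k3,bay)", "open(d_store_dock)"]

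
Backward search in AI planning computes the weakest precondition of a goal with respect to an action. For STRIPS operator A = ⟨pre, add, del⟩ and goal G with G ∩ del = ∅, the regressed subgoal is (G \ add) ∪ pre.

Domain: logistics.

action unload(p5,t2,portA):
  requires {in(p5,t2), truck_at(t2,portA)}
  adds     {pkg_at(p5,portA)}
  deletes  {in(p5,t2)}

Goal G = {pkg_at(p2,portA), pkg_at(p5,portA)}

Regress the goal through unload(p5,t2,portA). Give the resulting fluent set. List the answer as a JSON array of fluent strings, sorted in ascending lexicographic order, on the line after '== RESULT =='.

Regress:
  G ∩ del = {}  (empty — regression defined)
  G \ add = {pkg_at(p2,portA), pkg_at(p5,portA)} \ {pkg_at(p5,portA)} = {pkg_at(p2,portA)}
  ∪ pre   = {pkg_at(p2,portA)} ∪ {in(p5,t2), truck_at(t2,portA)}
          = {in(p5,t2), pkg_at(p2,portA), truck_at(t2,portA)}

== RESULT ==
["in(p5,t2)", "pkg_at(p2,portA)", "truck_at(t2,portA)"]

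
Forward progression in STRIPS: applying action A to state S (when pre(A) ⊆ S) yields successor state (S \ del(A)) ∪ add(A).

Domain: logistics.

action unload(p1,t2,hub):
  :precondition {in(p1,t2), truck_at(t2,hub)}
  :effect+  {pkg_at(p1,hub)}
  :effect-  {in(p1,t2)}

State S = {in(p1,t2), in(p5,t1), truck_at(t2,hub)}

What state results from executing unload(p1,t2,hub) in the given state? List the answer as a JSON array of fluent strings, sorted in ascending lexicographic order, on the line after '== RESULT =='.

Compute (S \ del) ∪ add:
  pre ⊆ S: {in(p1,t2), truck_at(t2,hub)} ⊆ S  — applicable
  S \ del = {in(p5,t1), truck_at(t2,hub)}
  ∪ add   = {in(p5,t1), pkg_at(p1,hub), truck_at(t2,hub)}

== RESULT ==
["in(p5,t1)", "pkg_at(p1,hub)", "truck_at(t2,hub)"]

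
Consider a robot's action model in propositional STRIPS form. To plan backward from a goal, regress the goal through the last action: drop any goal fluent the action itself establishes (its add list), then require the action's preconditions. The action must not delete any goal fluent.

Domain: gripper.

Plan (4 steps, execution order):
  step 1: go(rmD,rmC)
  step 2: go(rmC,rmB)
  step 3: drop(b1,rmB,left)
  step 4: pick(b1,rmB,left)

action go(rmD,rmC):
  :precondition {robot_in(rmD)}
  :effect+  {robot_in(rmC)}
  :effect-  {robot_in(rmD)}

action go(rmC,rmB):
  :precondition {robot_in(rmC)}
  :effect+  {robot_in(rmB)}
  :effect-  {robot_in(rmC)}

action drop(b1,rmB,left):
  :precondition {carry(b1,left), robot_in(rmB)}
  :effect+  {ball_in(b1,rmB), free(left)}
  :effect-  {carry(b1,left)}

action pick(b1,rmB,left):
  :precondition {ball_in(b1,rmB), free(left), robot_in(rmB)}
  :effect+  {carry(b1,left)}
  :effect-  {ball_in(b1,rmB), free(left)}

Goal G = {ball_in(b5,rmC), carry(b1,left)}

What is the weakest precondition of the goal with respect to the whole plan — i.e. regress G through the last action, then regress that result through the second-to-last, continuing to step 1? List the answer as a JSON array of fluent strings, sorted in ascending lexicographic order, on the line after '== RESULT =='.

Work backward from the goal:
  through step 4 (pick(b1,rmB,left)): drop {carry(b1,left)}, keep {ball_in(b5,rmC)}, require {ball_in(b1,rmB), free(left), robot_in(rmB)}
    → {ball_in(b1,rmB), ball_in(b5,rmC), free(left), robot_in(rmB)}
  through step 3 (drop(b1,rmB,left)): drop {ball_in(b1,rmB), free(left)}, keep {ball_in(b5,rmC), robot_in(rmB)}, require {carry(b1,left), robot_in(rmB)}
    → {ball_in(b5,rmC), carry(b1,left), robot_in(rmB)}
  through step 2 (go(rmC,rmB)): drop {robot_in(rmB)}, keep {ball_in(b5,rmC), carry(b1,left)}, require {robot_in(rmC)}
    → {ball_in(b5,rmC), carry(b1,left), robot_in(rmC)}
  through step 1 (go(rmD,rmC)): drop {robot_in(rmC)}, keep {ball_in(b5,rmC), carry(b1,left)}, require {robot_in(rmD)}
    → {ball_in(b5,rmC), carry(b1,left), robot_in(rmD)}

== RESULT ==
["ball_in(b5,rmC)", "carry(b1,left)", "robot_in(rmD)"]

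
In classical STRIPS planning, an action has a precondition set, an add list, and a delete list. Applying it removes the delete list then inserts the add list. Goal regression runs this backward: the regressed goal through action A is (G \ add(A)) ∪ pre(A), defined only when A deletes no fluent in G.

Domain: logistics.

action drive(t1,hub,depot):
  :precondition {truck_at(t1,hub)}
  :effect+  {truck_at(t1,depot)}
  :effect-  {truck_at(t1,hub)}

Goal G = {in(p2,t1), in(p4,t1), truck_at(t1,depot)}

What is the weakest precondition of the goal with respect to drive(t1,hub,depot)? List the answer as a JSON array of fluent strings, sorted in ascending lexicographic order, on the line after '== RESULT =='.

Compute (G \ add) ∪ pre:
  G ∩ del = {}  (empty — regression defined)
  G \ add = {in(p2,t1), in(p4,t1), truck_at(t1,depot)} \ {truck_at(t1,depot)} = {in(p2,t1), in(p4,t1)}
  ∪ pre   = {in(p2,t1), in(p4,t1)} ∪ {truck_at(t1,hub)}
          = {in(p2,t1), in(p4,t1), truck_at(t1,hub)}

== RESULT ==
["in(p2,t1)", "in(p4,t1)", "truck_at(t1,hub)"]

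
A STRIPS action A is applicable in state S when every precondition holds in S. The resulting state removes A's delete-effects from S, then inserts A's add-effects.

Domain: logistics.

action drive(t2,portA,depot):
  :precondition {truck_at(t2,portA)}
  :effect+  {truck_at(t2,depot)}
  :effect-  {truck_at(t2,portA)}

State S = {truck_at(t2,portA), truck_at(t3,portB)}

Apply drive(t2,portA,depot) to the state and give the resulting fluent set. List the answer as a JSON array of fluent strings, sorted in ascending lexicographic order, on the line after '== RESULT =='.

Compute (S \ del) ∪ add:
  pre ⊆ S: {truck_at(t2,portA)} ⊆ S  — applicable
  S \ del = {truck_at(t3,portB)}
  ∪ add   = {truck_at(t2,depot), truck_at(t3,portB)}

== RESULT ==
["truck_at(t2,depot)", "truck_at(t3,portB)"]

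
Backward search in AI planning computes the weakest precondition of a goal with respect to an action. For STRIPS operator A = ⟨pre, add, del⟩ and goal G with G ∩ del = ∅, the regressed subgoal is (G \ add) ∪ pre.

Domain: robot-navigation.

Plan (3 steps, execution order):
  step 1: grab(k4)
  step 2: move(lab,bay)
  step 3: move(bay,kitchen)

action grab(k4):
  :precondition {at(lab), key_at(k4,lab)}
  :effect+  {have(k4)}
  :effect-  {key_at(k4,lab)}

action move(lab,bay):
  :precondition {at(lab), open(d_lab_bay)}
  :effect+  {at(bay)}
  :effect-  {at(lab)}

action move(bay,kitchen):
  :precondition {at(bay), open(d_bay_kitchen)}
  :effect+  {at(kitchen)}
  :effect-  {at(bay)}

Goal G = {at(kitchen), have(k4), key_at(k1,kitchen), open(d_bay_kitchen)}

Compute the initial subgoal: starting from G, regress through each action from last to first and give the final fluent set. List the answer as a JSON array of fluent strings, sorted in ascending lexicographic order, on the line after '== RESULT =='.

Work backward from the goal:
  through step 3 (move(bay,kitchen)): drop {at(kitchen)}, keep {have(k4), key_at(k1,kitchen), open(d_bay_kitchen)}, require {at(bay), open(d_bay_kitchen)}
    → {at(bay), have(k4), key_at(k1,kitchen), open(d_bay_kitchen)}
  through step 2 (move(lab,bay)): drop {at(bay)}, keep {have(k4), key_at(k1,kitchen), open(d_bay_kitchen)}, require {at(lab), open(d_lab_bay)}
    → {at(lab), have(k4), key_at(k1,kitchen), open(d_bay_kitchen), open(d_lab_bay)}
  through step 1 (grab(k4)): drop {have(k4)}, keep {at(lab), key_at(k1,kitchen), open(d_bay_kitchen), open(d_lab_bay)}, require {at(lab), key_at(k4,lab)}
    → {at(lab), key_at(k1,kitchen), key_at(k4,lab), open(d_bay_kitchen), open(d_lab_bay)}

== RESULT ==
["at(lab)", "key_at(k1,kitchen)", "key_at(k4,lab)", "open(d_bay_kitchen)", "open(d_lab_bay)"]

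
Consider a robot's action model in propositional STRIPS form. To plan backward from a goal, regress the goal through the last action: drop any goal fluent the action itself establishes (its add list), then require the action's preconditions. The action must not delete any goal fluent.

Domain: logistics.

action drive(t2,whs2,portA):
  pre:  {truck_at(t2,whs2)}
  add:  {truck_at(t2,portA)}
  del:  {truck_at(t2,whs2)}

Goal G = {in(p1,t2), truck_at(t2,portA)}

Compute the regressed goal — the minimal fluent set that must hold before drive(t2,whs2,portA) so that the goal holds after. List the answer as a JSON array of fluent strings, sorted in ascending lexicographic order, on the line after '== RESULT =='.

Compute (G \ add) ∪ pre:
  G ∩ del = {}  (empty — regression defined)
  G \ add = {in(p1,t2), truck_at(t2,portA)} \ {truck_at(t2,portA)} = {in(p1,t2)}
  ∪ pre   = {in(p1,t2)} ∪ {truck_at(t2,whs2)}
          = {in(p1,t2), truck_at(t2,whs2)}

== RESULT ==
["in(p1,t2)", "truck_at(t2,whs2)"]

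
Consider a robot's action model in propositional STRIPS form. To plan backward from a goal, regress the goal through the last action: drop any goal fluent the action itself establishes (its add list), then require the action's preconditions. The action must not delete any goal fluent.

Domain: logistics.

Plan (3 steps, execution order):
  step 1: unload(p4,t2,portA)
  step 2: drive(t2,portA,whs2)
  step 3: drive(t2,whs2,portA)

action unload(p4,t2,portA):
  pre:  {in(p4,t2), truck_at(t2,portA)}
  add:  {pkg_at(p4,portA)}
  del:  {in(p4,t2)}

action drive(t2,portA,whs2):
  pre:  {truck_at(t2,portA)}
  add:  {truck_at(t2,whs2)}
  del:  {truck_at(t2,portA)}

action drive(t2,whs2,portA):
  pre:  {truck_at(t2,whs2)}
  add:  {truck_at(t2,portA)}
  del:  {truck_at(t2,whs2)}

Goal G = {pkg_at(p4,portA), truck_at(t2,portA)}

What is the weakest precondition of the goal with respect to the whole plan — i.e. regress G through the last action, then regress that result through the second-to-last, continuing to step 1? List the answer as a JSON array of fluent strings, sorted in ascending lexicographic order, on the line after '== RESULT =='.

Regress step by step:
  through step 3 (drive(t2,whs2,portA)): drop {truck_at(t2,portA)}, keep {pkg_at(p4,portA)}, require {truck_at(t2,whs2)}
    → {pkg_at(p4,portA), truck_at(t2,whs2)}
  through step 2 (drive(t2,portA,whs2)): drop {truck_at(t2,whs2)}, keep {pkg_at(p4,portA)}, require {truck_at(t2,portA)}
    → {pkg_at(p4,portA), truck_at(t2,portA)}
  through step 1 (unload(p4,t2,portA)): drop {pkg_at(p4,portA)}, keep {truck_at(t2,portA)}, require {in(p4,t2), truck_at(t2,portA)}
    → {in(p4,t2), truck_at(t2,portA)}

== RESULT ==
["in(p4,t2)", "truck_at(t2,portA)"]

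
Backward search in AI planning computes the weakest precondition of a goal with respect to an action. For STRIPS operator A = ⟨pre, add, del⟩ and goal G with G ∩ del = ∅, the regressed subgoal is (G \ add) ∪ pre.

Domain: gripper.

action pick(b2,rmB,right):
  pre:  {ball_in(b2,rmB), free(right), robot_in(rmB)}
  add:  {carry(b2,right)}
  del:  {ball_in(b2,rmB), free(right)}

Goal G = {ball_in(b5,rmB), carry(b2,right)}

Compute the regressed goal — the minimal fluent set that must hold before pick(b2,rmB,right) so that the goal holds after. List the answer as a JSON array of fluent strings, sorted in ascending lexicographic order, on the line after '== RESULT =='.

Compute (G \ add) ∪ pre:
  G ∩ del = {}  (empty — regression defined)
  G \ add = {ball_in(b5,rmB), carry(b2,right)} \ {carry(b2,right)} = {ball_in(b5,rmB)}
  ∪ pre   = {ball_in(b5,rmB)} ∪ {ball_in(b2,rmB), free(right), robot_in(rmB)}
          = {ball_in(b2,rmB), ball_in(b5,rmB), free(right), robot_in(rmB)}

== RESULT ==
["ball_in(b2,rmB)", "ball_in(b5,rmB)", "free(right)", "robot_in(rmB)"]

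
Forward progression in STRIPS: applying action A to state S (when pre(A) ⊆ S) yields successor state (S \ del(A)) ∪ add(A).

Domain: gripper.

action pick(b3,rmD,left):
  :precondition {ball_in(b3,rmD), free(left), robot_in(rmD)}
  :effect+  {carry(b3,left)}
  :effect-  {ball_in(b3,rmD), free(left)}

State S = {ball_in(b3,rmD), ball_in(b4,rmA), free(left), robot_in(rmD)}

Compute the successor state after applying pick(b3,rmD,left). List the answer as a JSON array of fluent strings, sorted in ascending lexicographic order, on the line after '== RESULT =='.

Progress:
  pre ⊆ S: {ball_in(b3,rmD), free(left), robot_in(rmD)} ⊆ S  — applicable
  S \ del = {ball_in(b4,rmA), robot_in(rmD)}
  ∪ add   = {ball_in(b4,rmA), carry(b3,left), robot_in(rmD)}

== RESULT ==
["ball_in(b4,rmA)", "carry(b3,left)", "robot_in(rmD)"]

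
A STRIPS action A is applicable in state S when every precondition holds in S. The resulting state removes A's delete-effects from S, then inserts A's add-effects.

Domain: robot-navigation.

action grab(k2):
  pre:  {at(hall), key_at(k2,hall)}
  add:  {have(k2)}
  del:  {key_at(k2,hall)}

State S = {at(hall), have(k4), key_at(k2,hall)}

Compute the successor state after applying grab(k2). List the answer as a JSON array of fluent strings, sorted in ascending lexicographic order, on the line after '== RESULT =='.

Compute (S \ del) ∪ add:
  pre ⊆ S: {at(hall), key_at(k2,hall)} ⊆ S  — applicable
  S \ del = {at(hall), have(k4)}
  ∪ add   = {at(hall), have(k2), have(k4)}

== RESULT ==
["at(hall)", "have(k2)", "have(k4)"]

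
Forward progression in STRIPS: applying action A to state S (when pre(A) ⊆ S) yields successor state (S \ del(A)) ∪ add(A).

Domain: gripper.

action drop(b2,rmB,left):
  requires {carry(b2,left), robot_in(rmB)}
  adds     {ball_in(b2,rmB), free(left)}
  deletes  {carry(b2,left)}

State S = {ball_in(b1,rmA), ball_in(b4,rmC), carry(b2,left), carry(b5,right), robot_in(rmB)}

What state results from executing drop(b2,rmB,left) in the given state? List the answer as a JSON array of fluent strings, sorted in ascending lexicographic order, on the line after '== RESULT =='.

Compute (S \ del) ∪ add:
  pre ⊆ S: {carry(b2,left), robot_in(rmB)} ⊆ S  — applicable
  S \ del = {ball_in(b1,rmA), ball_in(b4,rmC), carry(b5,right), robot_in(rmB)}
  ∪ add   = {ball_in(b1,rmA), ball_in(b2,rmB), ball_in(b4,rmC), carry(b5,right), free(left), robot_in(rmB)}

== RESULT ==
["ball_in(b1,rmA)", "ball_in(b2,rmB)", "ball_in(b4,rmC)", "carry(b5,right)", "free(left)", "robot_in(rmB)"]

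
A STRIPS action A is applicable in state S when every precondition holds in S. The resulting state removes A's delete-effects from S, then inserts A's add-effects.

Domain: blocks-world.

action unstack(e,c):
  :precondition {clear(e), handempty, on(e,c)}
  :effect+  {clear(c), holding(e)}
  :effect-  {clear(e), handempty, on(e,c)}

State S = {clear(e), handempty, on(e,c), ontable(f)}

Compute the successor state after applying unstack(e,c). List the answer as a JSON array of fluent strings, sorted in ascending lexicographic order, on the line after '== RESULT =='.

Progress:
  pre ⊆ S: {clear(e), handempty, on(e,c)} ⊆ S  — applicable
  S \ del = {ontable(f)}
  ∪ add   = {clear(c), holding(e), ontable(f)}

== RESULT ==
["clear(c)", "holding(e)", "ontable(f)"]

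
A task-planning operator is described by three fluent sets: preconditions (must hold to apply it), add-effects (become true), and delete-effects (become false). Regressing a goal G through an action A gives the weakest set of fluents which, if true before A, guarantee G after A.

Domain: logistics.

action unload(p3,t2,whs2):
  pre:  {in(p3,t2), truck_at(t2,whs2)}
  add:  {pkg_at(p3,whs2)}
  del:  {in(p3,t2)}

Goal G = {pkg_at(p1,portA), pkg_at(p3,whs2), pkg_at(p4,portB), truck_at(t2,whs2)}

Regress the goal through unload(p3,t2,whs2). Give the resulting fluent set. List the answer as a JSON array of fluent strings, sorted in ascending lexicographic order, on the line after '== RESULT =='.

Compute (G \ add) ∪ pre:
  G ∩ del = {}  (empty — regression defined)
  G \ add = {pkg_at(p1,portA), pkg_at(p3,whs2), pkg_at(p4,portB), truck_at(t2,whs2)} \ {pkg_at(p3,whs2)} = {pkg_at(p1,portA), pkg_at(p4,portB), truck_at(t2,whs2)}
  ∪ pre   = {pkg_at(p1,portA), pkg_at(p4,portB), truck_at(t2,whs2)} ∪ {in(p3,t2), truck_at(t2,whs2)}
          = {in(p3,t2), pkg_at(p1,portA), pkg_at(p4,portB), truck_at(t2,whs2)}

== RESULT ==
["in(p3,t2)", "pkg_at(p1,portA)", "pkg_at(p4,portB)", "truck_at(t2,whs2)"]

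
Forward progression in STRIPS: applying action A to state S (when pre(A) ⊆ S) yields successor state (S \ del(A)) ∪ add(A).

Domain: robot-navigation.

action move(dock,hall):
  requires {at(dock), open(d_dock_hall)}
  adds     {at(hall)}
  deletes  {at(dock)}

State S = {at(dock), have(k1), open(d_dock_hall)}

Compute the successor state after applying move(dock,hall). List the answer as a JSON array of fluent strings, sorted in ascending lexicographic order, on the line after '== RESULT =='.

Progress:
  pre ⊆ S: {at(dock), open(d_dock_hall)} ⊆ S  — applicable
  S \ del = {have(k1), open(d_dock_hall)}
  ∪ add   = {at(hall), have(k1), open(d_dock_hall)}

== RESULT ==
["at(hall)", "have(k1)", "open(d_dock_hall)"]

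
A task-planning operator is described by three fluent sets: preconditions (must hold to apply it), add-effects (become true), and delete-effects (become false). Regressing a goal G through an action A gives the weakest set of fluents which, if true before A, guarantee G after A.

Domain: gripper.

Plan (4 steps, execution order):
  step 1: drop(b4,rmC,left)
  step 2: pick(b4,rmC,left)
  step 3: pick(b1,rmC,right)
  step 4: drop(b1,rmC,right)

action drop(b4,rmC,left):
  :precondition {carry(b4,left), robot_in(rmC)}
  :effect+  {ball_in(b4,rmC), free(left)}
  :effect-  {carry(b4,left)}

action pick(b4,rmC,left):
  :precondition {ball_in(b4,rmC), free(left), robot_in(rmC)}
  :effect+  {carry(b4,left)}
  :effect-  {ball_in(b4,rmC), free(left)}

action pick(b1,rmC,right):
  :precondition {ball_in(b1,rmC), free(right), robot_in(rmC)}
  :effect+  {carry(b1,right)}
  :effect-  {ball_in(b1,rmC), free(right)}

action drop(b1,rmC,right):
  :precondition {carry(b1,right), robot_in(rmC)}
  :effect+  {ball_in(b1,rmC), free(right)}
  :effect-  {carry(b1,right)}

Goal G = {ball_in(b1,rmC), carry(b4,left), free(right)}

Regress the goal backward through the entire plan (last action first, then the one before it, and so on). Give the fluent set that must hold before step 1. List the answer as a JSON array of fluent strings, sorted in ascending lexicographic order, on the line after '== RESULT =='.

Regress step by step:
  through step 4 (drop(b1,rmC,right)): drop {ball_in(b1,rmC), free(right)}, keep {carry(b4,left)}, require {carry(b1,right), robot_in(rmC)}
    → {carry(b1,right), carry(b4,left), robot_in(rmC)}
  through step 3 (pick(b1,rmC,right)): drop {carry(b1,right)}, keep {carry(b4,left), robot_in(rmC)}, require {ball_in(b1,rmC), free(right), robot_in(rmC)}
    → {ball_in(b1,rmC), carry(b4,left), free(right), robot_in(rmC)}
  through step 2 (pick(b4,rmC,left)): drop {carry(b4,left)}, keep {ball_in(b1,rmC), free(right), robot_in(rmC)}, require {ball_in(b4,rmC), free(left), robot_in(rmC)}
    → {ball_in(b1,rmC), ball_in(b4,rmC), free(left), free(right), robot_in(rmC)}
  through step 1 (drop(b4,rmC,left)): drop {ball_in(b4,rmC), free(left)}, keep {ball_in(b1,rmC), free(right), robot_in(rmC)}, require {carry(b4,left), robot_in(rmC)}
    → {ball_in(b1,rmC), carry(b4,left), free(right), robot_in(rmC)}

== RESULT ==
["ball_in(b1,rmC)", "carry(b4,left)", "free(right)", "robot_in(rmC)"]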